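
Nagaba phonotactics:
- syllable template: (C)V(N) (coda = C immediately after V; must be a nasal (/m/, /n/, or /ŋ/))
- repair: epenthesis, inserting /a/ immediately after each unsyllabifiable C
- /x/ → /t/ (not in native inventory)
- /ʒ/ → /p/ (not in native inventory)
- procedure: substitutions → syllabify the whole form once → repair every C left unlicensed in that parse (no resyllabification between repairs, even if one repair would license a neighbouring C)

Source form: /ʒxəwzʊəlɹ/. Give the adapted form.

Substitution: /ʒ/ → /p/, /x/ → /t/, giving /ptəwzʊəlɹ/.
Syllabifying with onset maximization leaves /p/, /w/, /l/, /ɹ/ stranded (only a nasal (/m/, /n/, or /ŋ/) is licensed in coda position; onsets are limited to one consonant).
Inserting the epenthetic vowel yields /p/ → /pa/, /w/ → /wa/, /l/ → /la/, /ɹ/ → /ɹa/.

patəwazʊəlaɹa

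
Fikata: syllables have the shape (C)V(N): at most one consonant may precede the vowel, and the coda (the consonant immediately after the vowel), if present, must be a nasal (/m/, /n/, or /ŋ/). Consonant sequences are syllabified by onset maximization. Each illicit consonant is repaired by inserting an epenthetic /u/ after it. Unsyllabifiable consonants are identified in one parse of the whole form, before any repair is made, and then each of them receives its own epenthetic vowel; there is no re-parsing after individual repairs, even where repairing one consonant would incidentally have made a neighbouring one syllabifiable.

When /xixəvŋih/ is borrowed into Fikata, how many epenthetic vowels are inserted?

2

The unsyllabifiable consonants are /v/, /h/; each receives one epenthetic vowel.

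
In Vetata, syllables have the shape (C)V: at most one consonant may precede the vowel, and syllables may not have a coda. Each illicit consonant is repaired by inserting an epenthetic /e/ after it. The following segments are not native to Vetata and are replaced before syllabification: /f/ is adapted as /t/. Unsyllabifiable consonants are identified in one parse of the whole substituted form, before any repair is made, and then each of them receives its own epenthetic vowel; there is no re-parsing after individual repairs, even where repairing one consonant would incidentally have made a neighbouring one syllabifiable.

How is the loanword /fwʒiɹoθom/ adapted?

Substitution: /f/ → /t/, giving /twʒiɹoθom/.
Syllabifying with onset maximization leaves /t/, /w/, /m/ stranded (no codas are permitted; onsets are limited to one consonant).
Each unlicensed consonant becomes the onset of a new syllable: /t/ → /te/, /w/ → /we/, /m/ → /me/.

teweʒiɹoθome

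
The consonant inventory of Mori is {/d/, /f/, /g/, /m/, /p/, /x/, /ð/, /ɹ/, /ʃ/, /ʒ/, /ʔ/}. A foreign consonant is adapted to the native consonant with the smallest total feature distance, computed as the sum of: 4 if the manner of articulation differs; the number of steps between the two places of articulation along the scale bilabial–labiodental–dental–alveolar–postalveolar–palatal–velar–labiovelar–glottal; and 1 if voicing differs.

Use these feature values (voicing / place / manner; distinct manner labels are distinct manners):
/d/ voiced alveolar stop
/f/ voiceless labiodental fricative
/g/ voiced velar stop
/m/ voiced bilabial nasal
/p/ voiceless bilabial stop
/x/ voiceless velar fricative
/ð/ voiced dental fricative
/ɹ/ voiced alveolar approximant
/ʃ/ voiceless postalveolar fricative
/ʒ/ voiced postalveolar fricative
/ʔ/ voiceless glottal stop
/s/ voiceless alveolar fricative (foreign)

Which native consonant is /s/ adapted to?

ʃ

/ʃ/ is closest: same manner (fricative), place distance 1 (alveolar→postalveolar), same voicing; total 1. Next closest is /f/ at distance 2.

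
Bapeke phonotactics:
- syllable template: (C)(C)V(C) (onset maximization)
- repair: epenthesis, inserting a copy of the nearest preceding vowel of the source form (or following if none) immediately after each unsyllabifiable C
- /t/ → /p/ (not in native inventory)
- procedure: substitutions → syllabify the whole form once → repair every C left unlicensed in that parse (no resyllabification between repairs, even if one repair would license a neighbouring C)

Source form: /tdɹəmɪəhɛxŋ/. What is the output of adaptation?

Substitution: /t/ → /p/, giving /pdɹəmɪəhɛxŋ/.
Syllabifying with onset maximization leaves /p/, /ŋ/ stranded (at most one coda consonant is licensed; onsets may contain at most 2 consonants).
Inserting the epenthetic vowel yields /p/ → /pə/, /ŋ/ → /ŋɛ/.

pədɹəmɪəhɛxŋɛ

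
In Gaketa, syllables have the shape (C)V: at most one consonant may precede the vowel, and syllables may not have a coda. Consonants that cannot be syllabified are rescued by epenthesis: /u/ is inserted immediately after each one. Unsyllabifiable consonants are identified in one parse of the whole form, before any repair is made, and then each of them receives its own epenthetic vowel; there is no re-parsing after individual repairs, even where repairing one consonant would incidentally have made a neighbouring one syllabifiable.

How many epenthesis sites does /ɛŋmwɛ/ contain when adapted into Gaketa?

The unsyllabifiable consonants are /ŋ/, /m/; each receives one epenthetic vowel.

2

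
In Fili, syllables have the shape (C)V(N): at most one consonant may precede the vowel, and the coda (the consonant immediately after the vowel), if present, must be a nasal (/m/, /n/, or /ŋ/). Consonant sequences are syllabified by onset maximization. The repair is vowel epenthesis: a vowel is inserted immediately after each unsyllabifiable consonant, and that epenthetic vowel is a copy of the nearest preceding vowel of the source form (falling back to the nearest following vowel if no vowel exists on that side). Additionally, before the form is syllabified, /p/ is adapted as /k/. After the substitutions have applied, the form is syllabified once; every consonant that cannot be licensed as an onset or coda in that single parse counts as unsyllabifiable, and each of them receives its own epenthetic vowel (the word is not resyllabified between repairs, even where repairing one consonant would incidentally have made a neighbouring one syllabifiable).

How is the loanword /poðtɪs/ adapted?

Substitution: /p/ → /k/, giving /koðtɪs/.
Syllabifying with onset maximization leaves /ð/, /s/ stranded (only a nasal (/m/, /n/, or /ŋ/) is licensed in coda position; onsets are limited to one consonant).
Epenthesis after each stranded consonant: /ð/ → /ðo/, /s/ → /sɪ/.

koðotɪsɪ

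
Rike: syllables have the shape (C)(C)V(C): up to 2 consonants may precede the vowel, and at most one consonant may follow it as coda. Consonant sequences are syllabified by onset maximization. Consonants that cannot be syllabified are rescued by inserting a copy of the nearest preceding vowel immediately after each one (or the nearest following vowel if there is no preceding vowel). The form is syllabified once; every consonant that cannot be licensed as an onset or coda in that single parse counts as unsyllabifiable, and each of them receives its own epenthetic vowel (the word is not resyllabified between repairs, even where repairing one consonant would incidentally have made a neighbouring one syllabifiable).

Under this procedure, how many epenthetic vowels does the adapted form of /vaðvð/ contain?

2

The unsyllabifiable consonants are /v/, /ð/; each receives one epenthetic vowel.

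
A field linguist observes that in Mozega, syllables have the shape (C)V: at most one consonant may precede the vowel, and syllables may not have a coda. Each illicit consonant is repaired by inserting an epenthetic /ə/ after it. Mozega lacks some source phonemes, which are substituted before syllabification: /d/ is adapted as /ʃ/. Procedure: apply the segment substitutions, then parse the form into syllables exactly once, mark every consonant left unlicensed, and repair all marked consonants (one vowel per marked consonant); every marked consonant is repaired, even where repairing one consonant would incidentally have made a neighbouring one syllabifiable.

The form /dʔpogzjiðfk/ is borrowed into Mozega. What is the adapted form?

Substitution: /d/ → /ʃ/, giving /ʃʔpogzjiðfk/.
Syllabifying with onset maximization leaves /ʃ/, /ʔ/, /g/, /z/, /ð/, /f/, /k/ stranded (no codas are permitted; onsets are limited to one consonant).
Inserting the epenthetic vowel yields /ʃ/ → /ʃə/, /ʔ/ → /ʔə/, /g/ → /gə/, /z/ → /zə/, /ð/ → /ðə/, /f/ → /fə/, /k/ → /kə/.

ʃəʔəpogəzəjiðəfəkə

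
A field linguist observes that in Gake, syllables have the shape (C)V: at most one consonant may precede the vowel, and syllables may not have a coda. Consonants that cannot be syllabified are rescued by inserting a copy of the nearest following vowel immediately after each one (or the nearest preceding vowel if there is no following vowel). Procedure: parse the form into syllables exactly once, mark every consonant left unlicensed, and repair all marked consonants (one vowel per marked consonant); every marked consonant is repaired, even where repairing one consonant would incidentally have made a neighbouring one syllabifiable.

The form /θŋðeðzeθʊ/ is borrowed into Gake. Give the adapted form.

Syllabifying with onset maximization leaves /θ/, /ŋ/, /ð/ stranded (no codas are permitted; onsets are limited to one consonant).
Each unlicensed consonant becomes the onset of a new syllable: /θ/ → /θe/, /ŋ/ → /ŋe/, /ð/ → /ðe/.

θeŋeðeðezeθʊ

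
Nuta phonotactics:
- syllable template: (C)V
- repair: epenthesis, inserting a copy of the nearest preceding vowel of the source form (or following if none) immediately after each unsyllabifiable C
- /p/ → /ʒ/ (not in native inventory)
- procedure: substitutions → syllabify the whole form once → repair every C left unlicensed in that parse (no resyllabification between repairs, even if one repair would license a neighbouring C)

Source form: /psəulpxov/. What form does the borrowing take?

Substitution: /p/ → /ʒ/, giving /ʒsəulʒxov/.
The consonants /ʒ/, /l/, /ʒ/, /v/ cannot be parsed into a legal (C)V syllable (no codas are permitted; onsets are limited to one consonant).
Inserting the epenthetic vowel yields /ʒ/ → /ʒə/, /l/ → /lu/, /ʒ/ → /ʒu/, /v/ → /vo/.

ʒəsəuluʒuxovo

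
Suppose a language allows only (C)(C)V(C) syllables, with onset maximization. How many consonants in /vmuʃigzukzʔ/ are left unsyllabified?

Syllabifying with onset maximization leaves /z/, /ʔ/ stranded (at most one coda consonant is licensed; onsets may contain at most 2 consonants).

2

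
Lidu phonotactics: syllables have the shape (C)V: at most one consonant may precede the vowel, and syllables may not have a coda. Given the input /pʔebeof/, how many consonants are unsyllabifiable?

2

Syllabifying with onset maximization leaves /p/, /f/ stranded (no codas are permitted; onsets are limited to one consonant).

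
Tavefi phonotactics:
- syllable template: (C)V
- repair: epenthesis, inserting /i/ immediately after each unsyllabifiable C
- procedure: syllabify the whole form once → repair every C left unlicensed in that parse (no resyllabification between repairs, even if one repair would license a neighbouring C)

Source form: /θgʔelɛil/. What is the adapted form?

Under (C)V, the unsyllabifiable consonants are /θ/, /g/, /l/ (no codas are permitted; onsets are limited to one consonant).
Epenthesis after each stranded consonant: /θ/ → /θi/, /g/ → /gi/, /l/ → /li/.

θigiʔelɛili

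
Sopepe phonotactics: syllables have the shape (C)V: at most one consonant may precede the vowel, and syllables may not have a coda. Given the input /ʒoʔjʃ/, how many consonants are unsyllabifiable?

3

Under (C)V, the unsyllabifiable consonants are /ʔ/, /j/, /ʃ/ (no codas are permitted; onsets are limited to one consonant).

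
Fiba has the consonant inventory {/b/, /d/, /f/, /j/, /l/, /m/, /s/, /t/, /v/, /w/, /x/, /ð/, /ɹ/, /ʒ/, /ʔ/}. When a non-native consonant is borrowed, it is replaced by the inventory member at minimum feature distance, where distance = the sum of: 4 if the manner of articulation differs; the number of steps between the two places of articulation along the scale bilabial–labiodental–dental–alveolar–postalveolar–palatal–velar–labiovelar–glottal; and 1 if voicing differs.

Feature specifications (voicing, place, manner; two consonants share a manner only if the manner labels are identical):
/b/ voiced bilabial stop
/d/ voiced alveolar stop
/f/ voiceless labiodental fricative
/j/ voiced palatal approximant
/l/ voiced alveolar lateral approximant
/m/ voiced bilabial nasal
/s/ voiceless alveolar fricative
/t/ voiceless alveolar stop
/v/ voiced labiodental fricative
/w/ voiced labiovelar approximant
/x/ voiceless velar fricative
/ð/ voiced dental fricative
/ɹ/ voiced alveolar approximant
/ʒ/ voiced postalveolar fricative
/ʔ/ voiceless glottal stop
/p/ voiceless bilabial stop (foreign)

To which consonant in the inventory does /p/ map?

/b/ is closest: same manner (stop), place distance 0 (bilabial→bilabial), voicing differs (+1); total 1. Next closest is /t/ at distance 3.

b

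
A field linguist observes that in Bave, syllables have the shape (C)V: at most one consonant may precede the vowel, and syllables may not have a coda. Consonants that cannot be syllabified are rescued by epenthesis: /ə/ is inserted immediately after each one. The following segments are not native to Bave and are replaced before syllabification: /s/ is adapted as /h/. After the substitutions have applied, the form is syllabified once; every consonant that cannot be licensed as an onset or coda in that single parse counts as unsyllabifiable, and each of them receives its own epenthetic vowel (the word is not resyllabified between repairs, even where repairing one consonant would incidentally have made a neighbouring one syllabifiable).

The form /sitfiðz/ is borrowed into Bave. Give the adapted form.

Substitution: /s/ → /h/, giving /hitfiðz/.
The consonants /t/, /ð/, /z/ cannot be parsed into a legal (C)V syllable (no codas are permitted; onsets are limited to one consonant).
Inserting the epenthetic vowel yields /t/ → /tə/, /ð/ → /ðə/, /z/ → /zə/.

hitəfiðəzə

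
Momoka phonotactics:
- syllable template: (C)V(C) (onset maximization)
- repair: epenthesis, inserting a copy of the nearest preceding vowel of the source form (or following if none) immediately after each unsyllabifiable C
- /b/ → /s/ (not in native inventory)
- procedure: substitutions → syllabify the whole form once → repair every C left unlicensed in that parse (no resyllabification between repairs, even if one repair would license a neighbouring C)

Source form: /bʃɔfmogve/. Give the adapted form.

sɔʃɔfmogve

Substitution: /b/ → /s/, giving /sʃɔfmogve/.
Syllabifying with onset maximization leaves /s/ stranded (at most one coda consonant is licensed; onsets are limited to one consonant).
Epenthesis after each stranded consonant: /s/ → /sɔ/.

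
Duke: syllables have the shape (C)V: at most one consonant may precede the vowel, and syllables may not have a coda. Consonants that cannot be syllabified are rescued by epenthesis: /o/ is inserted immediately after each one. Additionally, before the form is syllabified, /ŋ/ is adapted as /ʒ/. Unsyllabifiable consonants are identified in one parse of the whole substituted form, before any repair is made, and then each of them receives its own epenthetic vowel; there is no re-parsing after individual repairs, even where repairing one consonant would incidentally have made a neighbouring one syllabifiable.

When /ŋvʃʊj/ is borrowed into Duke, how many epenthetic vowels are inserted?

After substitution the input is /ʒvʃʊj/.
The unsyllabifiable consonants are /ʒ/, /v/, /j/; each receives one epenthetic vowel.

3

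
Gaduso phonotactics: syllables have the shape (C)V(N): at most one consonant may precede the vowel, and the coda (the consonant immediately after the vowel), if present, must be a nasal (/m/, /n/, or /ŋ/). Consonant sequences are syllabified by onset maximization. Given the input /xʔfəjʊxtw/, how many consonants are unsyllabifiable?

Syllabifying with onset maximization leaves /x/, /ʔ/, /x/, /t/, /w/ stranded (only a nasal (/m/, /n/, or /ŋ/) is licensed in coda position; onsets are limited to one consonant).

5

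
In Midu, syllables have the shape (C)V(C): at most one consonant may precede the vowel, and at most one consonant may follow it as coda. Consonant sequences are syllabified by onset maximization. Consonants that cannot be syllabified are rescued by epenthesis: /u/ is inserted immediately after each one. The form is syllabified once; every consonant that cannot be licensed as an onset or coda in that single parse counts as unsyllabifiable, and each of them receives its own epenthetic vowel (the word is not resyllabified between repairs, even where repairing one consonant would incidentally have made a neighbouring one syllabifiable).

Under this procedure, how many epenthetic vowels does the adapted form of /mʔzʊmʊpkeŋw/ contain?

The unsyllabifiable consonants are /m/, /ʔ/, /w/; each receives one epenthetic vowel.

3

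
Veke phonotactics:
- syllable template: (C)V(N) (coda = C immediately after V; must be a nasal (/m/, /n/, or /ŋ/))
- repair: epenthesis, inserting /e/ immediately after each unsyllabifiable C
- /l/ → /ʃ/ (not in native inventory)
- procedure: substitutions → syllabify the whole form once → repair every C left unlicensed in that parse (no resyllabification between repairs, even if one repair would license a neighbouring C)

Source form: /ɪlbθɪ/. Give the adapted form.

ɪʃebeθɪ

Substitution: /l/ → /ʃ/, giving /ɪʃbθɪ/.
The consonants /ʃ/, /b/ cannot be parsed into a legal (C)V(N) syllable (only a nasal (/m/, /n/, or /ŋ/) is licensed in coda position; onsets are limited to one consonant).
Epenthesis after each stranded consonant: /ʃ/ → /ʃe/, /b/ → /be/.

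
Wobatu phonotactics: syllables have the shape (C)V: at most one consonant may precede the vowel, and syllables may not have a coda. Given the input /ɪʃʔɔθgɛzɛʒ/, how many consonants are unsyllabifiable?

3

Syllabifying with onset maximization leaves /ʃ/, /θ/, /ʒ/ stranded (no codas are permitted; onsets are limited to one consonant).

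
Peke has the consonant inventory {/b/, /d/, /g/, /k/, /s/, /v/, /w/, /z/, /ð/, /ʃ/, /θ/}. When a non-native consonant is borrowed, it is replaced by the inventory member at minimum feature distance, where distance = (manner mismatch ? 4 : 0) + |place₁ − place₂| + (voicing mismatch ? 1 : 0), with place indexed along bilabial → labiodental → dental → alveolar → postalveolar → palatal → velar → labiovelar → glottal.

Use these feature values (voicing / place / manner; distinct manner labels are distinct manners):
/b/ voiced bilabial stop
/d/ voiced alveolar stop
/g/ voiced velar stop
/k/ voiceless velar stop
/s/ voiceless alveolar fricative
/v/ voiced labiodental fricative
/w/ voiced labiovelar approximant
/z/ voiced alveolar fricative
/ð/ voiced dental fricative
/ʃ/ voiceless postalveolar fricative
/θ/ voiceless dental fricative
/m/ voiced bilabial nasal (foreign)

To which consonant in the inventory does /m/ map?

/b/ is closest: manner differs (nasal→stop, +4), place distance 0 (bilabial→bilabial), same voicing; total 4. Next closest is /v/ at distance 5.

b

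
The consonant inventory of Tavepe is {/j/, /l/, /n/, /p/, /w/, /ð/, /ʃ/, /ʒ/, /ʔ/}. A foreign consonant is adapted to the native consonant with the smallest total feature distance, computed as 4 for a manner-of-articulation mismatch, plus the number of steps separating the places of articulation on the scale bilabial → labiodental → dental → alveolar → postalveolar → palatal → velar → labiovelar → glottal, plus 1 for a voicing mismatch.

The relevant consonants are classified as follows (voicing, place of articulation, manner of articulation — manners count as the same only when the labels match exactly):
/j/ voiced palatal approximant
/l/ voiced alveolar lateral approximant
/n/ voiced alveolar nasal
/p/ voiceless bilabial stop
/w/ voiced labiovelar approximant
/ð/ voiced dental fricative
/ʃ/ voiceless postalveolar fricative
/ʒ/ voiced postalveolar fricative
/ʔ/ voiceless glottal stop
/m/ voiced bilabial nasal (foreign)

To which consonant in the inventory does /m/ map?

/n/ is closest: same manner (nasal), place distance 3 (bilabial→alveolar), same voicing; total 3. Next closest is /p/ at distance 5.

n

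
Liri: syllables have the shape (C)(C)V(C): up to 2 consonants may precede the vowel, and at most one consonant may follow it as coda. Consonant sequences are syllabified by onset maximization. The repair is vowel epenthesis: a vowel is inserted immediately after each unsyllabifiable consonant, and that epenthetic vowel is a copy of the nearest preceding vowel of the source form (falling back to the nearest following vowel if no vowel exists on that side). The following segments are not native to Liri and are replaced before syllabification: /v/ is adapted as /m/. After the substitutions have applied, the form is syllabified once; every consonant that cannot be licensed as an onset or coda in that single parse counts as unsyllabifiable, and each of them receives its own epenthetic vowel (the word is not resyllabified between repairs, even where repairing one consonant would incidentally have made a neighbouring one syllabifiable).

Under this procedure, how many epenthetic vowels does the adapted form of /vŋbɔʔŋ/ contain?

After substitution the input is /mŋbɔʔŋ/.
The unsyllabifiable consonants are /m/, /ŋ/; each receives one epenthetic vowel.

2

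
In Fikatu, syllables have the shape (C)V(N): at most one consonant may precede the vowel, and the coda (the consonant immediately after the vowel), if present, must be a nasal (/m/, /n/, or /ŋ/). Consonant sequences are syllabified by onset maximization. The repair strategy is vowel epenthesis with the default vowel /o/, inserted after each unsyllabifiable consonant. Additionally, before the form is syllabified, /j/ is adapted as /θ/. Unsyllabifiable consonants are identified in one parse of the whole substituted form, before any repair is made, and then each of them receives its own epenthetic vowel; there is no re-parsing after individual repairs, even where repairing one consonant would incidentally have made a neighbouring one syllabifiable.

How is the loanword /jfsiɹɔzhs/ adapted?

Substitution: /j/ → /θ/, giving /θfsiɹɔzhs/.
The consonants /θ/, /f/, /z/, /h/, /s/ cannot be parsed into a legal (C)V(N) syllable (only a nasal (/m/, /n/, or /ŋ/) is licensed in coda position; onsets are limited to one consonant).
Epenthesis after each stranded consonant: /θ/ → /θo/, /f/ → /fo/, /z/ → /zo/, /h/ → /ho/, /s/ → /so/.

θofosiɹɔzohoso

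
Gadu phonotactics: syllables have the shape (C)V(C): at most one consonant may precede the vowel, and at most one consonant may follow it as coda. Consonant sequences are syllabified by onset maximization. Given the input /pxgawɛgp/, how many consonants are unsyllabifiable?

3

Syllabifying with onset maximization leaves /p/, /x/, /p/ stranded (at most one coda consonant is licensed; onsets are limited to one consonant).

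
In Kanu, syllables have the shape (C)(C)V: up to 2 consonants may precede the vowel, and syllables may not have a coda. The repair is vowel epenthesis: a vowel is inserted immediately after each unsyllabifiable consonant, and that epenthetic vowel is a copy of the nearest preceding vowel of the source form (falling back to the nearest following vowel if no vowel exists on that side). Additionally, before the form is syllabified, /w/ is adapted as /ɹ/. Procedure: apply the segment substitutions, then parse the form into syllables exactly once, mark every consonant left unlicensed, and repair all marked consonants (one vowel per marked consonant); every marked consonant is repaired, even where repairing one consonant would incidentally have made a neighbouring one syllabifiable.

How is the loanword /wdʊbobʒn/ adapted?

Substitution: /w/ → /ɹ/, giving /ɹdʊbobʒn/.
Syllabifying with onset maximization leaves /b/, /ʒ/, /n/ stranded (no codas are permitted; onsets may contain at most 2 consonants).
Epenthesis after each stranded consonant: /b/ → /bo/, /ʒ/ → /ʒo/, /n/ → /no/.

ɹdʊboboʒono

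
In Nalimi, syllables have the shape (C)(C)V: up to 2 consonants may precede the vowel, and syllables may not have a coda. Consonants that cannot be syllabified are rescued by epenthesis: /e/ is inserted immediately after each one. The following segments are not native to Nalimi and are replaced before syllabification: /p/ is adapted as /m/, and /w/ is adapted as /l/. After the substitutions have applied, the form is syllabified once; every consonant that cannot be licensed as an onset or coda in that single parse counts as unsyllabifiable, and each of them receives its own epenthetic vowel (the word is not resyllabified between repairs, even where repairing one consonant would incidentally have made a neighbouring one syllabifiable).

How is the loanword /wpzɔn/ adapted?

lemzɔne

Substitution: /w/ → /l/, /p/ → /m/, giving /lmzɔn/.
Syllabifying with onset maximization leaves /l/, /n/ stranded (no codas are permitted; onsets may contain at most 2 consonants).
Inserting the epenthetic vowel yields /l/ → /le/, /n/ → /ne/.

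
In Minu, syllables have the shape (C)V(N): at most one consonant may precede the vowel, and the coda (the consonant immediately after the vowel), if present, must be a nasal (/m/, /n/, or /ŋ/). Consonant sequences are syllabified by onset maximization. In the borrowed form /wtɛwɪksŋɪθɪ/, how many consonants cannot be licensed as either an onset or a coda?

Under (C)V(N), the unsyllabifiable consonants are /w/, /k/, /s/ (only a nasal (/m/, /n/, or /ŋ/) is licensed in coda position; onsets are limited to one consonant).

3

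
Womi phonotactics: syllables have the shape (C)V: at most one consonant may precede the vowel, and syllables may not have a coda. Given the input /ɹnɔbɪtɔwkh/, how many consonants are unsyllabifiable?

Under (C)V, the unsyllabifiable consonants are /ɹ/, /w/, /k/, /h/ (no codas are permitted; onsets are limited to one consonant).

4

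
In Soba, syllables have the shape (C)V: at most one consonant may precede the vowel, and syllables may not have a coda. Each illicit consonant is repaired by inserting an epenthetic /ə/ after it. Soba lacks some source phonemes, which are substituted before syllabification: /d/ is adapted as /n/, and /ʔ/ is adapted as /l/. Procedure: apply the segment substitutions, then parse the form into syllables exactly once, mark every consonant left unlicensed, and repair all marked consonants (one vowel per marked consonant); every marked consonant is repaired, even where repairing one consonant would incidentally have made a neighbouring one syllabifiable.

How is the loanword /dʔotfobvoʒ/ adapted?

nəlotəfobəvoʒə

Substitution: /d/ → /n/, /ʔ/ → /l/, giving /nlotfobvoʒ/.
Syllabifying with onset maximization leaves /n/, /t/, /b/, /ʒ/ stranded (no codas are permitted; onsets are limited to one consonant).
Epenthesis after each stranded consonant: /n/ → /nə/, /t/ → /tə/, /b/ → /bə/, /ʒ/ → /ʒə/.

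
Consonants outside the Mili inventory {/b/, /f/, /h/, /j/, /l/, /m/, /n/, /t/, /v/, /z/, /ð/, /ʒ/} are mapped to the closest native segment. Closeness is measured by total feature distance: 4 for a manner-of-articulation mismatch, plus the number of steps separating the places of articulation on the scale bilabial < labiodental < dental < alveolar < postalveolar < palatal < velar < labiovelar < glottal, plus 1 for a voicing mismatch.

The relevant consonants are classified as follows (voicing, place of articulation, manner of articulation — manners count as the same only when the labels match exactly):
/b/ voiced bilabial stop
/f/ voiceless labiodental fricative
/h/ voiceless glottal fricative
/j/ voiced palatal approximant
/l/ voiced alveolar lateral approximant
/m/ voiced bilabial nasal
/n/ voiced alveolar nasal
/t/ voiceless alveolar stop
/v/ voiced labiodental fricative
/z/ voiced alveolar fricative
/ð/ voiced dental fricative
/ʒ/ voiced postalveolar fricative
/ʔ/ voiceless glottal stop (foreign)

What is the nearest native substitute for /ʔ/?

h

/h/ is closest: manner differs (stop→fricative, +4), place distance 0 (glottal→glottal), same voicing; total 4. Next closest is /t/ at distance 5.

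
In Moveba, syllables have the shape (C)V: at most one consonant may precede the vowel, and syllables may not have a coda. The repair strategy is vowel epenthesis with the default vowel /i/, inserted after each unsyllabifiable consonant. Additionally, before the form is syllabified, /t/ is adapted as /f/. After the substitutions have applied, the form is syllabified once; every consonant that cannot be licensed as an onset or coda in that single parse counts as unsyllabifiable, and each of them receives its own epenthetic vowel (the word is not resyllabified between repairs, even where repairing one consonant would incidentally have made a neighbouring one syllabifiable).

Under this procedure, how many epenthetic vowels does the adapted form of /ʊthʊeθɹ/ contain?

After substitution the input is /ʊfhʊeθɹ/.
The unsyllabifiable consonants are /f/, /θ/, /ɹ/; each receives one epenthetic vowel.

3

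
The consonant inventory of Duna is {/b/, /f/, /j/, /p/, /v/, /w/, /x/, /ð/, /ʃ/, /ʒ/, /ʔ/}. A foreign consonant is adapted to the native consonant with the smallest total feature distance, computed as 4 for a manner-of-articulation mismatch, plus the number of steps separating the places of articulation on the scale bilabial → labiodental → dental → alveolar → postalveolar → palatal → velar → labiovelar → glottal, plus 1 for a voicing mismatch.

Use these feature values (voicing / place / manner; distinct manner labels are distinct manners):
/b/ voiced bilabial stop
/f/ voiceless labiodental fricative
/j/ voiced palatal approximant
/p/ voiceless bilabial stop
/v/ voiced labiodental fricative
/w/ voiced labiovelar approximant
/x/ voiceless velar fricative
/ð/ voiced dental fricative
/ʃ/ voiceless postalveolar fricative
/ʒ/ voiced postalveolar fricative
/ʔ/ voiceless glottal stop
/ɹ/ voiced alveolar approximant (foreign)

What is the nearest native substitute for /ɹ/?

/j/ is closest: same manner (approximant), place distance 2 (alveolar→palatal), same voicing; total 2. Next closest is /w/ at distance 4.

j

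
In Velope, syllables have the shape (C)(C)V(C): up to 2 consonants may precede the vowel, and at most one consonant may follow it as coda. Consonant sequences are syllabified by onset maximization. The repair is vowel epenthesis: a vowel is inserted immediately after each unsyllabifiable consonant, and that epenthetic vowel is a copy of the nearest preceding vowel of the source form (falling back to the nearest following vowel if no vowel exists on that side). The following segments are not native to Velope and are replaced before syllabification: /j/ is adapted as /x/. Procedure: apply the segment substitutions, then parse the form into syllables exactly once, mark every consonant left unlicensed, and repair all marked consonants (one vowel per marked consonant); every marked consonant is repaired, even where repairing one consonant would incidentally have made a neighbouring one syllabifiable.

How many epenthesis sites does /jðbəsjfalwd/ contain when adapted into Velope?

3

After substitution the input is /xðbəsxfalwd/.
The unsyllabifiable consonants are /x/, /w/, /d/; each receives one epenthetic vowel.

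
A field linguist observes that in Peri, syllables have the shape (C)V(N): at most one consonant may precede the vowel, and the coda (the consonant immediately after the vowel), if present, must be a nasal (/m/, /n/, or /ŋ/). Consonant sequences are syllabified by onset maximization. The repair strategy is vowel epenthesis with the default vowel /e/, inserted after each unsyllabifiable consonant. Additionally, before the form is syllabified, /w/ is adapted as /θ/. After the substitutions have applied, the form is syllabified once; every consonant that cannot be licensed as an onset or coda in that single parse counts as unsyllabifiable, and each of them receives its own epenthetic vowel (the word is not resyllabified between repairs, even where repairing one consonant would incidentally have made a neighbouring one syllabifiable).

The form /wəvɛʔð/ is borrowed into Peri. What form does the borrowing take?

θəvɛʔeðe

Substitution: /w/ → /θ/, giving /θəvɛʔð/.
Syllabifying with onset maximization leaves /ʔ/, /ð/ stranded (only a nasal (/m/, /n/, or /ŋ/) is licensed in coda position; onsets are limited to one consonant).
Inserting the epenthetic vowel yields /ʔ/ → /ʔe/, /ð/ → /ðe/.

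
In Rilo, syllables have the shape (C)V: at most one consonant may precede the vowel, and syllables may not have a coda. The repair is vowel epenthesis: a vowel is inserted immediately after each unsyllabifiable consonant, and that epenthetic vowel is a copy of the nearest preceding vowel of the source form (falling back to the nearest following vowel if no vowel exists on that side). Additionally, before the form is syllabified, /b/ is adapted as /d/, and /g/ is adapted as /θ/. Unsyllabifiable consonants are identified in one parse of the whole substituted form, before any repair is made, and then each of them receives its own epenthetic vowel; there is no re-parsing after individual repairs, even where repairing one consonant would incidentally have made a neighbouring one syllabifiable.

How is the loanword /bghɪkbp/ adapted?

dɪθɪhɪkɪdɪpɪ

Substitution: /b/ → /d/, /g/ → /θ/, giving /dθhɪkdp/.
Under (C)V, the unsyllabifiable consonants are /d/, /θ/, /k/, /d/, /p/ (no codas are permitted; onsets are limited to one consonant).
Epenthesis after each stranded consonant: /d/ → /dɪ/, /θ/ → /θɪ/, /k/ → /kɪ/, /d/ → /dɪ/, /p/ → /pɪ/.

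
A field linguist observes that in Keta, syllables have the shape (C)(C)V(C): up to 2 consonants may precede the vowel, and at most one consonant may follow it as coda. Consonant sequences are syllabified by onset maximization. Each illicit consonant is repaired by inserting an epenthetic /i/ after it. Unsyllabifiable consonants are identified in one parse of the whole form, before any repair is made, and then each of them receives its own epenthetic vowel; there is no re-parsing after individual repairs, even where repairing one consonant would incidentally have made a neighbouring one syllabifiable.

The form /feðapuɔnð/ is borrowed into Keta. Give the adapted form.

feðapuɔnði

Syllabifying with onset maximization leaves /ð/ stranded (at most one coda consonant is licensed; onsets may contain at most 2 consonants).
Each unlicensed consonant becomes the onset of a new syllable: /ð/ → /ði/.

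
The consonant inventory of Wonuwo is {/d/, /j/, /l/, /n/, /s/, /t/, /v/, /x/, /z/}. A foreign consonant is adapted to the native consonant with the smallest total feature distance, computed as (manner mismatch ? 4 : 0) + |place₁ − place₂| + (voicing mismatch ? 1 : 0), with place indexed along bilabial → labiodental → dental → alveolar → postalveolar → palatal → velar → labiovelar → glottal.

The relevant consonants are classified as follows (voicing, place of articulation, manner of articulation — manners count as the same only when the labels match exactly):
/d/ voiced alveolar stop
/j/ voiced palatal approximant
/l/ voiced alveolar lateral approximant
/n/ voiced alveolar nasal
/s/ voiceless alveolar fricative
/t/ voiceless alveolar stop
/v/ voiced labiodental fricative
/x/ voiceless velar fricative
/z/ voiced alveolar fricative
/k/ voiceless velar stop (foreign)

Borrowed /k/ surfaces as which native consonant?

/t/ is closest: same manner (stop), place distance 3 (velar→alveolar), same voicing; total 3. Next closest is /d/ at distance 4.

t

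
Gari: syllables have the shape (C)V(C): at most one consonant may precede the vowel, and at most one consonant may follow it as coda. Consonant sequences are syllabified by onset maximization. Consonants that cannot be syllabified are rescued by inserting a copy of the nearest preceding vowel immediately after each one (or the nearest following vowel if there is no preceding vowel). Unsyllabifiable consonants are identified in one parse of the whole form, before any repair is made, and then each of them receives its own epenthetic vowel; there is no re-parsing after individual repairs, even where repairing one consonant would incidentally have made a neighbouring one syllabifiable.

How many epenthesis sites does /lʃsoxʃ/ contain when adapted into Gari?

The unsyllabifiable consonants are /l/, /ʃ/, /ʃ/; each receives one epenthetic vowel.

3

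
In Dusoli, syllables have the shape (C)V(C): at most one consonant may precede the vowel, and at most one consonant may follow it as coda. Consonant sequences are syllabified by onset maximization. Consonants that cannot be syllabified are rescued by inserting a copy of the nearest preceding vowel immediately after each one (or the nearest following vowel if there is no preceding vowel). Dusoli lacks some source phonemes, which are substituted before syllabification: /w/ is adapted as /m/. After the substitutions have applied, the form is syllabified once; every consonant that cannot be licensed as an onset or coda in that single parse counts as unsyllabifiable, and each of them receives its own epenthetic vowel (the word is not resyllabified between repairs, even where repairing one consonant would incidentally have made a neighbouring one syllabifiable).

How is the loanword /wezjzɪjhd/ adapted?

Substitution: /w/ → /m/, giving /mezjzɪjhd/.
Under (C)V(C), the unsyllabifiable consonants are /j/, /h/, /d/ (at most one coda consonant is licensed; onsets are limited to one consonant).
Each unlicensed consonant becomes the onset of a new syllable: /j/ → /je/, /h/ → /hɪ/, /d/ → /dɪ/.

mezjezɪjhɪdɪ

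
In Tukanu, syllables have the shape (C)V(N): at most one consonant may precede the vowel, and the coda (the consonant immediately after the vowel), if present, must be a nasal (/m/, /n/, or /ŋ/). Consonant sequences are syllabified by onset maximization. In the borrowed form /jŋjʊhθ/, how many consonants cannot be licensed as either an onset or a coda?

4

Under (C)V(N), the unsyllabifiable consonants are /j/, /ŋ/, /h/, /θ/ (only a nasal (/m/, /n/, or /ŋ/) is licensed in coda position; onsets are limited to one consonant).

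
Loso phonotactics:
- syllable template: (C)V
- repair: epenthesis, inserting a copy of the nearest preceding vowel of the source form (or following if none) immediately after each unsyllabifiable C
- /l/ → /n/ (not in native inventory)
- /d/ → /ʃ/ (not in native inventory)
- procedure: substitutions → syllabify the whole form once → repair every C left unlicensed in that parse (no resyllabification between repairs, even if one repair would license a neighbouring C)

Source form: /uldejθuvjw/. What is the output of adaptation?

Substitution: /l/ → /n/, /d/ → /ʃ/, giving /unʃejθuvjw/.
Syllabifying with onset maximization leaves /n/, /j/, /v/, /j/, /w/ stranded (no codas are permitted; onsets are limited to one consonant).
Epenthesis after each stranded consonant: /n/ → /nu/, /j/ → /je/, /v/ → /vu/, /j/ → /ju/, /w/ → /wu/.

unuʃejeθuvujuwu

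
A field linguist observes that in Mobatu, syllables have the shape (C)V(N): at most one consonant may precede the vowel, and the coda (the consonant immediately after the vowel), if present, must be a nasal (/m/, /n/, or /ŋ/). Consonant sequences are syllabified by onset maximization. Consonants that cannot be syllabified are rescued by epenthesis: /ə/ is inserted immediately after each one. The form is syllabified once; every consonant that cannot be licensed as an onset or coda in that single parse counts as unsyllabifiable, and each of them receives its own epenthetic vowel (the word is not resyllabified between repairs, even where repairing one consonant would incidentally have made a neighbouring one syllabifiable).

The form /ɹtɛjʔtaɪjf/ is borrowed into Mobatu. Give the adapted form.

ɹətɛjəʔətaɪjəfə

The consonants /ɹ/, /j/, /ʔ/, /j/, /f/ cannot be parsed into a legal (C)V(N) syllable (only a nasal (/m/, /n/, or /ŋ/) is licensed in coda position; onsets are limited to one consonant).
Each unlicensed consonant becomes the onset of a new syllable: /ɹ/ → /ɹə/, /j/ → /jə/, /ʔ/ → /ʔə/, /j/ → /jə/, /f/ → /fə/.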